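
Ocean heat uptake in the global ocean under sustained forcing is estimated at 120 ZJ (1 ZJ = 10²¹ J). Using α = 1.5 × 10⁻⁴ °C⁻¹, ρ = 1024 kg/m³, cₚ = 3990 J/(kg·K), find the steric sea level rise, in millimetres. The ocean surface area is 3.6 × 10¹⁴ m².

Per unit area: Q = 120×10²¹ / (3.6×10¹⁴) ≈ 3.333×10⁸ J/m²
Δh = αQ/(ρcₚ) = 1.5×10⁻⁴ × 3.333×10⁸ / (1024 × 3990) ≈ 0.012236 m

12.2 mm of thermosteric rise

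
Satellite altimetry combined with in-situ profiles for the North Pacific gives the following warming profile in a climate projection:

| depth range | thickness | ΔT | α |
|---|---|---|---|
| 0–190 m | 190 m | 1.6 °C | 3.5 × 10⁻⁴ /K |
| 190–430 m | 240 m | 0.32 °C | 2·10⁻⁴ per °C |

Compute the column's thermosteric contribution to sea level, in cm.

Δh ≈ 12.2 cm

0–190 m: 190 × 1.6 × 3.5×10⁻⁴ = 0.10640 m
190–430 m: 2×10⁻⁴ × 240 × 0.32 = 0.01536 m
Δh = 0.10640 + 0.01536 = 0.12176 m ≈ 12.2 cm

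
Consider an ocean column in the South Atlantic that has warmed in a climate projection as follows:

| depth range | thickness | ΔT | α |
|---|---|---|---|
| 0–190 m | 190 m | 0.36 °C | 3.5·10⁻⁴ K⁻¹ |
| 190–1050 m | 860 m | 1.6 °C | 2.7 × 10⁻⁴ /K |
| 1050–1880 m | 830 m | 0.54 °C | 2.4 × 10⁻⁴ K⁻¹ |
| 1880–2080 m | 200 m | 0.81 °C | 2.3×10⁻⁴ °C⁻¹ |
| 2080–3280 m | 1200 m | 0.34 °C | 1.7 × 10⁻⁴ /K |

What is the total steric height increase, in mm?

0–190 m: 0.36 × 3.5×10⁻⁴ × 190 = 0.02394 m
190–1050 m: 860 × 1.6 × 2.7×10⁻⁴ = 0.37152 m
0.54 × 830 × 2.4×10⁻⁴ = 0.107568 m
200 × 2.3×10⁻⁴ × 0.81 = 0.03726 m
Layer 5: 1.7×10⁻⁴ × 1200 × 0.34 = 0.06936 m
Δh = 0.02394 + 0.37152 + 0.107568 + 0.03726 + 0.06936 = 0.609648 m ≈ 610 mm

Δh = 610 mm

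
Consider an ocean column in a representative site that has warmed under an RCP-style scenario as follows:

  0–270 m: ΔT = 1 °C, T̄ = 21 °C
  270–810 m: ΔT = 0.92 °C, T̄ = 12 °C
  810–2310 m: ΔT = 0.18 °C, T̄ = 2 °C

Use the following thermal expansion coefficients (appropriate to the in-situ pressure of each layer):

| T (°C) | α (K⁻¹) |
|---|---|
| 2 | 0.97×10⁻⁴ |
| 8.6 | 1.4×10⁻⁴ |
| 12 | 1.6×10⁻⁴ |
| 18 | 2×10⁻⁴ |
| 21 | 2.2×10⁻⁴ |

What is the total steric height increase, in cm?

Layer 1 at 21 °C → α = 2.2×10⁻⁴ K⁻¹
Layer 2 at 12 °C → α = 1.6×10⁻⁴ K⁻¹
Layer 3 at 2 °C → α = 0.97×10⁻⁴ K⁻¹
0–270 m: 2.2×10⁻⁴ × 1 × 270 = 0.05940 m
540 × 0.92 × 1.6×10⁻⁴ = 0.079488 m
Layer 3: 0.18 × 0.97×10⁻⁴ × 1500 = 0.02619 m
Δh = 0.05940 + 0.079488 + 0.02619 = 0.165078 m ≈ 16.5 cm

Δh = 16.5 cm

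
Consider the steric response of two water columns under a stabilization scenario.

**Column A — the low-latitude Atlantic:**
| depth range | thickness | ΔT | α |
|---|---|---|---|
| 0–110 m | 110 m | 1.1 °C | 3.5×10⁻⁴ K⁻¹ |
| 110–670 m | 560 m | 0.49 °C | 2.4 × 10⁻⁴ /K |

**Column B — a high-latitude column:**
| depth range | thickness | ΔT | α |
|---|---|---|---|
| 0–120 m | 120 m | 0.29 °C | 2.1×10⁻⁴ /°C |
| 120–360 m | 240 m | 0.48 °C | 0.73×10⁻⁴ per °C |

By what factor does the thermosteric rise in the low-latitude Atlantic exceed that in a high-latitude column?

A 0–110 m: 3.5×10⁻⁴ × 110 × 1.1 = 0.04235 m
A 560 × 0.49 × 2.4×10⁻⁴ = 0.065856 m
A total: 0.108206 m
B Layer 1: 120 × 0.29 × 2.1×10⁻⁴ = 0.007308 m
B 240 × 0.48 × 0.73×10⁻⁴ = 0.0084096 m
B total: 0.0157176 m
Ratio: 0.108206 / 0.0157176 ≈ 6.884

6.9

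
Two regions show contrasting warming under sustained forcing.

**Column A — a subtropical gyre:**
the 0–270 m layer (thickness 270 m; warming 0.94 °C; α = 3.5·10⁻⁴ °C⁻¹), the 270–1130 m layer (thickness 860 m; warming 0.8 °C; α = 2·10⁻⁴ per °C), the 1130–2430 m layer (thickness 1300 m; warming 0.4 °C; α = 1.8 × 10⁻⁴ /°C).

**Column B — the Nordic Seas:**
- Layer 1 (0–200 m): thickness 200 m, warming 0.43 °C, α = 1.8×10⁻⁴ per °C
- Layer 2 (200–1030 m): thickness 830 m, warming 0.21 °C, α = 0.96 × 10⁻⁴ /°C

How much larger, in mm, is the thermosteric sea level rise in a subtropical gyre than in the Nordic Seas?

288 mm

A 270 × 3.5×10⁻⁴ × 0.94 = 0.08883 m
A Layer 2: 0.8 × 2×10⁻⁴ × 860 = 0.13760 m
A 1300 × 0.4 × 1.8×10⁻⁴ = 0.09360 m
A total: 0.32003 m
B 0.43 × 200 × 1.8×10⁻⁴ = 0.01548 m
B 0.96×10⁻⁴ × 0.21 × 830 = 0.0167328 m
B total: 0.0322128 m
Difference: 0.32003 − 0.0322128 = 0.2878172 m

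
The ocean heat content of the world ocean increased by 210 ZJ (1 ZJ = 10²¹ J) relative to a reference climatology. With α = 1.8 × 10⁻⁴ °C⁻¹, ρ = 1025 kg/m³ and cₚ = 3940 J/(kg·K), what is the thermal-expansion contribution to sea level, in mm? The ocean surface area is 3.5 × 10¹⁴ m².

Per unit area: Q = 210×10²¹ / (3.5×10¹⁴) = 6×10⁸ J/m²
Δh = αQ/(ρcₚ) = 1.8×10⁻⁴ × 6×10⁸ / (1025 × 3940) ≈ 0.026743 m

Δh ≈ 26.7 mm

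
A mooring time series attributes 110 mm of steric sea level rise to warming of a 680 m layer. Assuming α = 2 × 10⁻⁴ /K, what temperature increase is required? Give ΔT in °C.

about 0.809 °C

ΔT = Δh/(αH) = 0.11 / (2×10⁻⁴ × 680) ≈ 0.8088 °C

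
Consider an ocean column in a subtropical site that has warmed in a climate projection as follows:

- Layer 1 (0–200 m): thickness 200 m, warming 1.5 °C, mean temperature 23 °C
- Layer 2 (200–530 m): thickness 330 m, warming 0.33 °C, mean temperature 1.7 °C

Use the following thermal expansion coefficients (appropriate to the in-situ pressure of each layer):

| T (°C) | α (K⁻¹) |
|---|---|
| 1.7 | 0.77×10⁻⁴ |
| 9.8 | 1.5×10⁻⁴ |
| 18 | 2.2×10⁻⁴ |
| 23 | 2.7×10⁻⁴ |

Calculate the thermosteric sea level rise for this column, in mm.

Layer 1 at 23 °C → α = 2.7×10⁻⁴ K⁻¹
Layer 2 at 1.7 °C → α = 0.77×10⁻⁴ K⁻¹
1.5 × 200 × 2.7×10⁻⁴ = 0.08100 m
0.77×10⁻⁴ × 330 × 0.33 = 0.0083853 m
Δh = 0.08100 + 0.0083853 = 0.0893853 m

89.4 mm of thermosteric rise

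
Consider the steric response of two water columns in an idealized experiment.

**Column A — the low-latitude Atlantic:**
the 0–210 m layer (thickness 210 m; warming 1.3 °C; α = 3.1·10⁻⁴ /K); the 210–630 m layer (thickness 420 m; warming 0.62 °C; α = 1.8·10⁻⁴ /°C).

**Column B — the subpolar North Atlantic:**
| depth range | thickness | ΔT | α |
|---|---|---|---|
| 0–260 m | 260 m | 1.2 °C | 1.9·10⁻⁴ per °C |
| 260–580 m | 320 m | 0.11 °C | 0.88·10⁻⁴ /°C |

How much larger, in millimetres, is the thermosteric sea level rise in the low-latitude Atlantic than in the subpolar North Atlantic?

A Layer 1: 3.1×10⁻⁴ × 1.3 × 210 = 0.08463 m
A 210–630 m: 0.62 × 420 × 1.8×10⁻⁴ = 0.046872 m
A total: 0.131502 m
B Layer 1: 1.2 × 1.9×10⁻⁴ × 260 = 0.05928 m
B 260–580 m: 320 × 0.88×10⁻⁴ × 0.11 = 0.0030976 m
B total: 0.0623776 m
Difference: 0.131502 − 0.0623776 = 0.0691244 m

69.1 mm larger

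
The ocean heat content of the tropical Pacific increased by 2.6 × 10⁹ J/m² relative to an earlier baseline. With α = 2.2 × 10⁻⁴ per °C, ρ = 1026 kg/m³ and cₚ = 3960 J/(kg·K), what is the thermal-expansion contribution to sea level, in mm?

Δh = αQ/(ρcₚ) = 2.2×10⁻⁴ × 2.6×10⁹ / (1026 × 3960) ≈ 0.14078 m

Δh = 141 mm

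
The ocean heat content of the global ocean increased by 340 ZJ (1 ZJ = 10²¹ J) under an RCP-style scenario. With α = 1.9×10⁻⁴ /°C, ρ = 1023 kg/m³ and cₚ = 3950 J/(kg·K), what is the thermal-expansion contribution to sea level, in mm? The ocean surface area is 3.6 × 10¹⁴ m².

Per unit area: Q = 340×10²¹ / (3.6×10¹⁴) ≈ 9.444×10⁸ J/m²
Δh = αQ/(ρcₚ) = 1.9×10⁻⁴ × 9.444×10⁸ / (1023 × 3950) ≈ 0.044406 m

44.4 mm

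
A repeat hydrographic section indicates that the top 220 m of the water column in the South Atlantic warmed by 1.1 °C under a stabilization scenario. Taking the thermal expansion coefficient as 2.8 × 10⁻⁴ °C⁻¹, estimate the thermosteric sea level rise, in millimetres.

Δh = αΔT·H = 2.8×10⁻⁴ × 1.1 × 220 = 0.06776 m

68 mm of thermosteric rise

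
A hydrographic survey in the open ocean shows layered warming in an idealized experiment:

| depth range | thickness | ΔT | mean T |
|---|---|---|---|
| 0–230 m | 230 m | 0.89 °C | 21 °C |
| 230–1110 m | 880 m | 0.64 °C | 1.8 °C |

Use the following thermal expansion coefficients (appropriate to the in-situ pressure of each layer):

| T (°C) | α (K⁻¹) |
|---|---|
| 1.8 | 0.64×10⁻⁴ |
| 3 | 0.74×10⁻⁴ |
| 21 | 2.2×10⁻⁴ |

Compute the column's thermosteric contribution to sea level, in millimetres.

Layer 1 at 21 °C → α = 2.2×10⁻⁴ K⁻¹
Layer 2 at 1.8 °C → α = 0.64×10⁻⁴ K⁻¹
Layer 1: 0.89 × 2.2×10⁻⁴ × 230 = 0.045034 m
0.64×10⁻⁴ × 880 × 0.64 = 0.0360448 m
Δh = 0.045034 + 0.0360448 = 0.0810788 m

Δh = 81 mm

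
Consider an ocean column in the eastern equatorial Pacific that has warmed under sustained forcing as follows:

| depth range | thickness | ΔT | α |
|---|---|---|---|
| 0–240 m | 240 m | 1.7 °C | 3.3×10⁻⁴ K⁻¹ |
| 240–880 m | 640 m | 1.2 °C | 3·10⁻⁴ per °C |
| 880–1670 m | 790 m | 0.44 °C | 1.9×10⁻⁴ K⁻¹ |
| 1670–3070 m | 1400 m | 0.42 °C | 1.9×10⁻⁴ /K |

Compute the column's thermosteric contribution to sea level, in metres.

240 × 1.7 × 3.3×10⁻⁴ = 0.13464 m
640 × 1.2 × 3×10⁻⁴ = 0.23040 m
880–1670 m: 790 × 1.9×10⁻⁴ × 0.44 = 0.066044 m
Layer 4: 1.9×10⁻⁴ × 1400 × 0.42 = 0.11172 m
Δh = 0.13464 + 0.23040 + 0.066044 + 0.11172 = 0.542804 m

about 0.543 m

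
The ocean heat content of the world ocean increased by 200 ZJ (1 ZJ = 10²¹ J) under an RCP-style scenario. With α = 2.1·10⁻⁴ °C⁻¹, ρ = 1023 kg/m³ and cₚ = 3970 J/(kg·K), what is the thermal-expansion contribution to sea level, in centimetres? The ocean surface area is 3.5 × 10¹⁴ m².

Per unit area: Q = 200×10²¹ / (3.5×10¹⁴) ≈ 5.714×10⁸ J/m²
Δh = αQ/(ρcₚ) = 2.1×10⁻⁴ × 5.714×10⁸ / (1023 × 3970) ≈ 0.029546 m

3.0 cm of thermosteric rise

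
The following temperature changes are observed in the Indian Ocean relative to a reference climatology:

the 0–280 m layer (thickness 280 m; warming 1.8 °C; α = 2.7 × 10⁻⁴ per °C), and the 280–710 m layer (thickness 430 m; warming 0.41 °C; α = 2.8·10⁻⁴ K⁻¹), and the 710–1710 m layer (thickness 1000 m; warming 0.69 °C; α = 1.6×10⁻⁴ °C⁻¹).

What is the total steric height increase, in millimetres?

0–280 m: 1.8 × 280 × 2.7×10⁻⁴ = 0.13608 m
280–710 m: 430 × 0.41 × 2.8×10⁻⁴ = 0.049364 m
710–1710 m: 1000 × 1.6×10⁻⁴ × 0.69 = 0.11040 m
Δh = 0.13608 + 0.049364 + 0.11040 = 0.295844 m ≈ 300 mm

Δh ≈ 300 mm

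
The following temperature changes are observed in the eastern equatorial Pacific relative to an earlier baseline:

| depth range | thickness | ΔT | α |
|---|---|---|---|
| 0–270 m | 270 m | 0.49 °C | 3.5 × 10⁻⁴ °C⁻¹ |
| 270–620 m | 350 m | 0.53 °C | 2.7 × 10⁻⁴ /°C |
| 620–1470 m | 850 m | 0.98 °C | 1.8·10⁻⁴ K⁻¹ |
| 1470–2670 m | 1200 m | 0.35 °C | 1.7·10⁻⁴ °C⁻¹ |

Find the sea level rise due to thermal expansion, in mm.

Δh = 320 mm

Layer 1: 270 × 0.49 × 3.5×10⁻⁴ = 0.046305 m
Layer 2: 0.53 × 350 × 2.7×10⁻⁴ = 0.050085 m
620–1470 m: 1.8×10⁻⁴ × 850 × 0.98 = 0.14994 m
0.35 × 1.7×10⁻⁴ × 1200 = 0.07140 m
Δh = 0.046305 + 0.050085 + 0.14994 + 0.07140 = 0.31773 m ≈ 320 mm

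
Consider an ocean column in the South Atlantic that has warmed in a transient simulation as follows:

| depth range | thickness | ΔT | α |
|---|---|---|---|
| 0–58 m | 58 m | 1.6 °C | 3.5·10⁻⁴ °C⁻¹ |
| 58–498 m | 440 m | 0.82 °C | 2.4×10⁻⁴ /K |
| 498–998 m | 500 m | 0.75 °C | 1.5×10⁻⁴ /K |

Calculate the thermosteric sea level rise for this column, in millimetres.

175 mm of thermosteric rise

0–58 m: 3.5×10⁻⁴ × 1.6 × 58 = 0.03248 m
0.82 × 2.4×10⁻⁴ × 440 = 0.086592 m
500 × 0.75 × 1.5×10⁻⁴ = 0.05625 m
Δh = 0.03248 + 0.086592 + 0.05625 = 0.175322 m ≈ 175 mm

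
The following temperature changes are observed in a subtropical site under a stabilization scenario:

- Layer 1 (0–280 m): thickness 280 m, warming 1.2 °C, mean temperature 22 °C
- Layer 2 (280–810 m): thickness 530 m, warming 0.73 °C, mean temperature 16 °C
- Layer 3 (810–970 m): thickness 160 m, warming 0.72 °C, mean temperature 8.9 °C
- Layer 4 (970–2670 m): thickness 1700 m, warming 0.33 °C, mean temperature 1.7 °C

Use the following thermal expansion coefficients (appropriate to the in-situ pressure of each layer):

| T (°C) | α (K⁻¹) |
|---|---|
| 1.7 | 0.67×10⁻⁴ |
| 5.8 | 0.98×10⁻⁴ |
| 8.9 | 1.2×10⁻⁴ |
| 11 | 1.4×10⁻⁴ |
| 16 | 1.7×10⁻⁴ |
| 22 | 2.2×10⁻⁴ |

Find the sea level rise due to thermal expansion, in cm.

Layer 1 at 22 °C → α = 2.2×10⁻⁴ K⁻¹
Layer 2 at 16 °C → α = 1.7×10⁻⁴ K⁻¹
Layer 3 at 8.9 °C → α = 1.2×10⁻⁴ K⁻¹
Layer 4 at 1.7 °C → α = 0.67×10⁻⁴ K⁻¹
Layer 1: 2.2×10⁻⁴ × 1.2 × 280 = 0.07392 m
280–810 m: 0.73 × 1.7×10⁻⁴ × 530 = 0.065773 m
Layer 3: 0.72 × 160 × 1.2×10⁻⁴ = 0.013824 m
Layer 4: 0.67×10⁻⁴ × 1700 × 0.33 = 0.037587 m
Δh = 0.07392 + 0.065773 + 0.013824 + 0.037587 = 0.191104 m

Δh ≈ 19.1 cm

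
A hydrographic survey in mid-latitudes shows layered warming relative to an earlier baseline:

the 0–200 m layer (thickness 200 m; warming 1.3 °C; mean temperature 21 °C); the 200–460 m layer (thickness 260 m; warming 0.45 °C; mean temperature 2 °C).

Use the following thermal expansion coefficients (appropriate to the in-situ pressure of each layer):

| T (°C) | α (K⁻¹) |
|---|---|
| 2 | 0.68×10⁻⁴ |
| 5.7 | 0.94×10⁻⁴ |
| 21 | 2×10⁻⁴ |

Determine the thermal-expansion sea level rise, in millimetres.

Layer 1 at 21 °C → α = 2×10⁻⁴ K⁻¹
Layer 2 at 2 °C → α = 0.68×10⁻⁴ K⁻¹
1.3 × 200 × 2×10⁻⁴ = 0.05200 m
Layer 2: 260 × 0.45 × 0.68×10⁻⁴ = 0.007956 m
Δh = 0.05200 + 0.007956 = 0.059956 m

about 60.0 mm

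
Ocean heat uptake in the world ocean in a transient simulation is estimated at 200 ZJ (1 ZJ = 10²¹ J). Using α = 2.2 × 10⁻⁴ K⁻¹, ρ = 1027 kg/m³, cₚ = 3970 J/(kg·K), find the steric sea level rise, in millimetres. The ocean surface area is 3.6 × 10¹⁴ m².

Per unit area: Q = 200×10²¹ / (3.6×10¹⁴) ≈ 5.556×10⁸ J/m²
Δh = αQ/(ρcₚ) = 2.2×10⁻⁴ × 5.556×10⁸ / (1027 × 3970) ≈ 0.029979 m

30 mm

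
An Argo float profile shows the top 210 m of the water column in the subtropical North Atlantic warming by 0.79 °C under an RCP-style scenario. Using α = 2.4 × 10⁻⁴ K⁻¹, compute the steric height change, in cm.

Δh ≈ 3.98 cm

Δh = αΔT·H = 2.4×10⁻⁴ × 0.79 × 210 = 0.039816 m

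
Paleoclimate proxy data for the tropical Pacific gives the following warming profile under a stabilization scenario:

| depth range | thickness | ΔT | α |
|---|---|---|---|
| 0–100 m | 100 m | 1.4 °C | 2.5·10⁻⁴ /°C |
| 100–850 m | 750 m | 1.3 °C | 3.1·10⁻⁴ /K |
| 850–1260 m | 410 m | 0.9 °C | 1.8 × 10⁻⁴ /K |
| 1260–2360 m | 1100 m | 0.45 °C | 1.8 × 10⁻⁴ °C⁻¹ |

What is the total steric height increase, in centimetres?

Layer 1: 1.4 × 100 × 2.5×10⁻⁴ = 0.03500 m
750 × 1.3 × 3.1×10⁻⁴ = 0.30225 m
850–1260 m: 410 × 1.8×10⁻⁴ × 0.9 = 0.06642 m
1260–2360 m: 0.45 × 1.8×10⁻⁴ × 1100 = 0.08910 m
Δh = 0.03500 + 0.30225 + 0.06642 + 0.08910 = 0.49277 m ≈ 49 cm

49 cm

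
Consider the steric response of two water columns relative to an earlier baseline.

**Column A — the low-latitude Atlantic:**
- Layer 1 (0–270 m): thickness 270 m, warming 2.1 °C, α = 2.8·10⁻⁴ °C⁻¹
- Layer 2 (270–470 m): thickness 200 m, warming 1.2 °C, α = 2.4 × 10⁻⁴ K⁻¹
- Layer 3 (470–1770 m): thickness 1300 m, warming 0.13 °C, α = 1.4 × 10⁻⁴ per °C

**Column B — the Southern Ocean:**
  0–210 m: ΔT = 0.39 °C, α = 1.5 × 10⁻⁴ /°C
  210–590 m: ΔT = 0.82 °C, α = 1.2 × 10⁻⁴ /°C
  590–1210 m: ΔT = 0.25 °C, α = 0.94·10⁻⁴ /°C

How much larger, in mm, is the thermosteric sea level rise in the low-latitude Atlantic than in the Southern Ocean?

180 mm

A Layer 1: 2.1 × 270 × 2.8×10⁻⁴ = 0.15876 m
A Layer 2: 1.2 × 2.4×10⁻⁴ × 200 = 0.05760 m
A 470–1770 m: 1.4×10⁻⁴ × 1300 × 0.13 = 0.02366 m
A total: 0.24002 m
B Layer 1: 210 × 1.5×10⁻⁴ × 0.39 = 0.012285 m
B Layer 2: 0.82 × 380 × 1.2×10⁻⁴ = 0.037392 m
B Layer 3: 0.25 × 620 × 0.94×10⁻⁴ = 0.01457 m
B total: 0.064247 m
Difference: 0.24002 − 0.064247 = 0.175773 m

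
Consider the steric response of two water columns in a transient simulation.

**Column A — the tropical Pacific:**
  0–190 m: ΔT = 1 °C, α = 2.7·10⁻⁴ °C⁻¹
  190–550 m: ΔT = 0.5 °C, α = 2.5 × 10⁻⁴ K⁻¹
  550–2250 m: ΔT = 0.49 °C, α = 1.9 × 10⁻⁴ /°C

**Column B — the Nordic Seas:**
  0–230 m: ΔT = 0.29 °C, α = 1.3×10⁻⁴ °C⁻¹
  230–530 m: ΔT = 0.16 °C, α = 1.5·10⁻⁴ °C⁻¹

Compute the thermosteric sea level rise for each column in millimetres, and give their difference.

A: 250 mm; B: 16 mm; difference 240 mm

A 2.7×10⁻⁴ × 190 × 1 = 0.05130 m
A 0.5 × 2.5×10⁻⁴ × 360 = 0.04500 m
A 550–2250 m: 0.49 × 1700 × 1.9×10⁻⁴ = 0.15827 m
A total: 0.25457 m
B Layer 1: 0.29 × 230 × 1.3×10⁻⁴ = 0.008671 m
B Layer 2: 0.16 × 1.5×10⁻⁴ × 300 = 0.00720 m
B total: 0.015871 m
Difference: 0.25457 − 0.015871 = 0.238699 m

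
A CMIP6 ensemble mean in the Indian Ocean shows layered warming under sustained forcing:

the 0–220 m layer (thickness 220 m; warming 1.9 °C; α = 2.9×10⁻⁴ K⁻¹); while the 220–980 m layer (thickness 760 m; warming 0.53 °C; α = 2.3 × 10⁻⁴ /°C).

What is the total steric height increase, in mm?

Δh ≈ 214 mm

Layer 1: 220 × 2.9×10⁻⁴ × 1.9 = 0.12122 m
220–980 m: 2.3×10⁻⁴ × 760 × 0.53 = 0.092644 m
Δh = 0.12122 + 0.092644 = 0.213864 m ≈ 214 mm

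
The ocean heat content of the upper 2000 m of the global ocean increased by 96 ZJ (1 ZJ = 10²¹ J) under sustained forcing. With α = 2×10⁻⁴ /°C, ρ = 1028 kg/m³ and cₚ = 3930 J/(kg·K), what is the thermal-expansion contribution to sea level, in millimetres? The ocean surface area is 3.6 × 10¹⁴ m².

Per unit area: Q = 96×10²¹ / (3.6×10¹⁴) ≈ 2.667×10⁸ J/m²
Δh = αQ/(ρcₚ) = 2×10⁻⁴ × 2.667×10⁸ / (1028 × 3930) ≈ 0.013203 m

about 13 mm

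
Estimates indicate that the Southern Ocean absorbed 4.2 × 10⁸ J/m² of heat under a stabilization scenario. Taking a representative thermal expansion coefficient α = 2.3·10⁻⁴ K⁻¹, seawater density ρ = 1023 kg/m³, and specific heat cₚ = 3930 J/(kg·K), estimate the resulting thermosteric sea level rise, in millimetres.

Δh = αQ/(ρcₚ) = 2.3×10⁻⁴ × 4.2×10⁸ / (1023 × 3930) ≈ 0.024028 m

Δh ≈ 24.0 mm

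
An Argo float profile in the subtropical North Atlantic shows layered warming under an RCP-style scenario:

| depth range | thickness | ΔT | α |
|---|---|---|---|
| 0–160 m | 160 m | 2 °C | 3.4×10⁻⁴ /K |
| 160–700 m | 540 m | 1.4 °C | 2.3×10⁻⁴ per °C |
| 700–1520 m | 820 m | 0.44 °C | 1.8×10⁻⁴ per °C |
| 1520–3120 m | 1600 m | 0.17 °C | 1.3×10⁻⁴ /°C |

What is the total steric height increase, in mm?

Δh ≈ 380 mm

3.4×10⁻⁴ × 160 × 2 = 0.10880 m
540 × 2.3×10⁻⁴ × 1.4 = 0.17388 m
Layer 3: 820 × 0.44 × 1.8×10⁻⁴ = 0.064944 m
Layer 4: 1.3×10⁻⁴ × 0.17 × 1600 = 0.03536 m
Δh = 0.10880 + 0.17388 + 0.064944 + 0.03536 = 0.382984 m ≈ 380 mm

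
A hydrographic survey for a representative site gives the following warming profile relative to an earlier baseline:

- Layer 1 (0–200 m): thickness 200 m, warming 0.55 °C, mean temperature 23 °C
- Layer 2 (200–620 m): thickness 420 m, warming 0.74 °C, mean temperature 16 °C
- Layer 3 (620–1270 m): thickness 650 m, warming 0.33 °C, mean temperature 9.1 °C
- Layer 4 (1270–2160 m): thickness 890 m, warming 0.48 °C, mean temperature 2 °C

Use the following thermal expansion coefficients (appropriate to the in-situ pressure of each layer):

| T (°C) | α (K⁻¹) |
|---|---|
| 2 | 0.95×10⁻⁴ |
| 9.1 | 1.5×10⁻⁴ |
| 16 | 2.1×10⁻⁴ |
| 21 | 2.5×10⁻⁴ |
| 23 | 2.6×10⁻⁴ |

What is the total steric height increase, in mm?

Layer 1 at 23 °C → α = 2.6×10⁻⁴ K⁻¹
Layer 2 at 16 °C → α = 2.1×10⁻⁴ K⁻¹
Layer 3 at 9.1 °C → α = 1.5×10⁻⁴ K⁻¹
Layer 4 at 2 °C → α = 0.95×10⁻⁴ K⁻¹
0–200 m: 200 × 0.55 × 2.6×10⁻⁴ = 0.02860 m
200–620 m: 2.1×10⁻⁴ × 0.74 × 420 = 0.065268 m
620–1270 m: 1.5×10⁻⁴ × 0.33 × 650 = 0.032175 m
0.48 × 0.95×10⁻⁴ × 890 = 0.040584 m
Δh = 0.02860 + 0.065268 + 0.032175 + 0.040584 = 0.166627 m

167 mm of thermosteric rise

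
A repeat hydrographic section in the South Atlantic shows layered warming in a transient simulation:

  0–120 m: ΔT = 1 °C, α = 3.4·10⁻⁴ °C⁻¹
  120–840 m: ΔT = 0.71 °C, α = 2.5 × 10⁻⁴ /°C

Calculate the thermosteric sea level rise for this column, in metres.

Δh = 0.17 m

0–120 m: 3.4×10⁻⁴ × 1 × 120 = 0.04080 m
720 × 0.71 × 2.5×10⁻⁴ = 0.12780 m
Δh = 0.04080 + 0.12780 = 0.16860 m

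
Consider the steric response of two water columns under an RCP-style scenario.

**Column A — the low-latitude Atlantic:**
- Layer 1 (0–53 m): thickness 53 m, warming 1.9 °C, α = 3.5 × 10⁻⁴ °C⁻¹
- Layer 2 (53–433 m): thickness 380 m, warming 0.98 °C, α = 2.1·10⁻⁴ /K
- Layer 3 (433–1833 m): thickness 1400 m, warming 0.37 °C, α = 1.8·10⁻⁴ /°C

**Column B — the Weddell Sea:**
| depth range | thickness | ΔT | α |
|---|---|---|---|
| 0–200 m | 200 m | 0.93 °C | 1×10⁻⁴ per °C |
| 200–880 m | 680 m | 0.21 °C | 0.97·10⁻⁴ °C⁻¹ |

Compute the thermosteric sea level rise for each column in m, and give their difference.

A: 0.207 m; B: 0.0325 m; difference 0.174 m

A 0–53 m: 3.5×10⁻⁴ × 1.9 × 53 = 0.035245 m
A 53–433 m: 2.1×10⁻⁴ × 0.98 × 380 = 0.078204 m
A 433–1833 m: 1.8×10⁻⁴ × 0.37 × 1400 = 0.09324 m
A total: 0.206689 m
B 200 × 0.93 × 1×10⁻⁴ = 0.01860 m
B Layer 2: 0.97×10⁻⁴ × 0.21 × 680 = 0.0138516 m
B total: 0.0324516 m
Difference: 0.206689 − 0.0324516 = 0.1742374 m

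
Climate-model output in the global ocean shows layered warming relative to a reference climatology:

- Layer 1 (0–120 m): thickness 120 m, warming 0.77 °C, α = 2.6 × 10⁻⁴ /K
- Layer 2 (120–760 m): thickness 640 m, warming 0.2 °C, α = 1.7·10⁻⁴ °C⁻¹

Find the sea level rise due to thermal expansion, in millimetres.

0.77 × 2.6×10⁻⁴ × 120 = 0.024024 m
120–760 m: 640 × 1.7×10⁻⁴ × 0.2 = 0.02176 m
Δh = 0.024024 + 0.02176 = 0.045784 m ≈ 46 mm

Δh = 46 mm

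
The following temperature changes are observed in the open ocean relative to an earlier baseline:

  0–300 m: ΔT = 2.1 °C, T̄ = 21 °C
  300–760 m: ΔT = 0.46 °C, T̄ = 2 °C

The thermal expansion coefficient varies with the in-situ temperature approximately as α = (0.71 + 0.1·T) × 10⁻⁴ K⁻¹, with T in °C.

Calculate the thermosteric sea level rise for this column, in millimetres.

Layer 1: α = (0.71 + 0.1×21)×10⁻⁴ = 2.81×10⁻⁴ K⁻¹
Layer 2: α = (0.71 + 0.1×2)×10⁻⁴ = 0.91×10⁻⁴ K⁻¹
Layer 1: 2.1 × 300 × 2.81×10⁻⁴ = 0.17703 m
460 × 0.91×10⁻⁴ × 0.46 = 0.0192556 m
Δh = 0.17703 + 0.0192556 = 0.1962856 m

Δh ≈ 196 mm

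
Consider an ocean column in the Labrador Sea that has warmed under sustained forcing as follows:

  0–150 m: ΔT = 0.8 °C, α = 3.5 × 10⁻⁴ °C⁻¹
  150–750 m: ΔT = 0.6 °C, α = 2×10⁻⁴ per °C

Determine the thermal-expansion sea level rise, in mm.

about 114 mm

0–150 m: 0.8 × 150 × 3.5×10⁻⁴ = 0.04200 m
600 × 0.6 × 2×10⁻⁴ = 0.07200 m
Δh = 0.04200 + 0.07200 = 0.11400 m ≈ 114 mm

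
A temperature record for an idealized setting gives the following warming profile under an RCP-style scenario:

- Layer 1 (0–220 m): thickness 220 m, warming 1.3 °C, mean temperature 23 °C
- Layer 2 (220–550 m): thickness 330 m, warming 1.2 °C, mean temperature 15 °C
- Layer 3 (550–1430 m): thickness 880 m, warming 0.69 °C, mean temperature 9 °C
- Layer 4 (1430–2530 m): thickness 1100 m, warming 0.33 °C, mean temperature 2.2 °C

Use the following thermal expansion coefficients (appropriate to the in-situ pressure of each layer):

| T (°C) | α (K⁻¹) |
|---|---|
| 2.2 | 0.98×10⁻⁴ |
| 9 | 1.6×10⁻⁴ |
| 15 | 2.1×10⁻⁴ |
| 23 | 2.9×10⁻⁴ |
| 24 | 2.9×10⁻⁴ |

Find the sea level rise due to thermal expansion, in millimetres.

Layer 1 at 23 °C → α = 2.9×10⁻⁴ K⁻¹
Layer 2 at 15 °C → α = 2.1×10⁻⁴ K⁻¹
Layer 3 at 9 °C → α = 1.6×10⁻⁴ K⁻¹
Layer 4 at 2.2 °C → α = 0.98×10⁻⁴ K⁻¹
2.9×10⁻⁴ × 220 × 1.3 = 0.08294 m
220–550 m: 1.2 × 2.1×10⁻⁴ × 330 = 0.08316 m
550–1430 m: 0.69 × 880 × 1.6×10⁻⁴ = 0.097152 m
1430–2530 m: 0.33 × 1100 × 0.98×10⁻⁴ = 0.035574 m
Δh = 0.08294 + 0.08316 + 0.097152 + 0.035574 = 0.298826 m

about 299 mm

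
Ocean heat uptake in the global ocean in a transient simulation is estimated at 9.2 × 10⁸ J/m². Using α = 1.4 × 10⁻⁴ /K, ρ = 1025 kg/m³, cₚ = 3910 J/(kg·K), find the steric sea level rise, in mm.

32.1 mm

Δh = αQ/(ρcₚ) = 1.4×10⁻⁴ × 9.2×10⁸ / (1025 × 3910) ≈ 0.032138 m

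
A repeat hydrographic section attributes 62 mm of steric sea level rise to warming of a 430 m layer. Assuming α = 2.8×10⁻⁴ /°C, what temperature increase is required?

ΔT = Δh/(αH) = 0.062 / (2.8×10⁻⁴ × 430) ≈ 0.5150 K

about 0.515 K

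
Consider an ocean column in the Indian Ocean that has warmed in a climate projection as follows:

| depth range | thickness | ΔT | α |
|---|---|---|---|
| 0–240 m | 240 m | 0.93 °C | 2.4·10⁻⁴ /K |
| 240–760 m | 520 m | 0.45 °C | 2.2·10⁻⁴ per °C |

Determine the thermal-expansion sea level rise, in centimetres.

11 cm

Layer 1: 2.4×10⁻⁴ × 0.93 × 240 = 0.053568 m
Layer 2: 520 × 0.45 × 2.2×10⁻⁴ = 0.05148 m
Δh = 0.053568 + 0.05148 = 0.105048 m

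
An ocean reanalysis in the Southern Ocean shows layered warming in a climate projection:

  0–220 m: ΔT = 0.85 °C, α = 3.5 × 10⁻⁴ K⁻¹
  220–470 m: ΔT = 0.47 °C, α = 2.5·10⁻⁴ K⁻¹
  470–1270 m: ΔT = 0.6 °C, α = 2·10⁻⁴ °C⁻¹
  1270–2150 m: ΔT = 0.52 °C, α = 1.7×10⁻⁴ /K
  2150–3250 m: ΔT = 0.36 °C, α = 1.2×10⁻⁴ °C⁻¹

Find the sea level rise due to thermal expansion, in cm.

Layer 1: 3.5×10⁻⁴ × 220 × 0.85 = 0.06545 m
250 × 0.47 × 2.5×10⁻⁴ = 0.029375 m
Layer 3: 2×10⁻⁴ × 0.6 × 800 = 0.09600 m
1270–2150 m: 0.52 × 1.7×10⁻⁴ × 880 = 0.077792 m
1100 × 1.2×10⁻⁴ × 0.36 = 0.04752 m
Δh = 0.06545 + 0.029375 + 0.09600 + 0.077792 + 0.04752 = 0.316137 m ≈ 31.6 cm

31.6 cm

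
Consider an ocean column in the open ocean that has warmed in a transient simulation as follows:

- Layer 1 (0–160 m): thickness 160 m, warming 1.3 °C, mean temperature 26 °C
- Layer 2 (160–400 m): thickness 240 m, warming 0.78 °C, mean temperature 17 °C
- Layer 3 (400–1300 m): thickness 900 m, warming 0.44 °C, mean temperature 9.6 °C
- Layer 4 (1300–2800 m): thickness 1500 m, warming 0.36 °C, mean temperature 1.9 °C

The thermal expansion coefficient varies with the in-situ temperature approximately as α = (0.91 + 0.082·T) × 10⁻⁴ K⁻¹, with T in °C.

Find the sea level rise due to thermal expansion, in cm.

Δh = 23.1 cm

Layer 1: α = (0.91 + 0.082×26)×10⁻⁴ = 3.042×10⁻⁴ K⁻¹
Layer 2: α = (0.91 + 0.082×17)×10⁻⁴ = 2.304×10⁻⁴ K⁻¹
Layer 3: α = (0.91 + 0.082×9.6)×10⁻⁴ = 1.6972×10⁻⁴ K⁻¹
Layer 4: α = (0.91 + 0.082×1.9)×10⁻⁴ = 1.0658×10⁻⁴ K⁻¹
160 × 1.3 × 3.042×10⁻⁴ = 0.0632736 m
Layer 2: 2.304×10⁻⁴ × 0.78 × 240 = 0.04313088 m
Layer 3: 0.44 × 900 × 1.6972×10⁻⁴ = 0.06720912 m
Layer 4: 1.0658×10⁻⁴ × 0.36 × 1500 = 0.0575532 m
Δh = 0.0632736 + 0.04313088 + 0.06720912 + 0.0575532 = 0.2311668 m ≈ 23.1 cm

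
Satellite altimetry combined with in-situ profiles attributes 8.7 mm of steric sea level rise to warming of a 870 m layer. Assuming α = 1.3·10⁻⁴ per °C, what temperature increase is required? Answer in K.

0.0769 K

ΔT = Δh/(αH) = 0.0087 / (1.3×10⁻⁴ × 870) ≈ 0.07692 K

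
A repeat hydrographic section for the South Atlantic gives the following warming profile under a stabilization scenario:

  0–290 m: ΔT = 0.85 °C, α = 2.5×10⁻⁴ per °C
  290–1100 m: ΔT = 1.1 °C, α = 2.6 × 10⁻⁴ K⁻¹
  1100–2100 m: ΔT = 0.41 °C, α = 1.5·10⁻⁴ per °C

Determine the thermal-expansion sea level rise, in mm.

Δh ≈ 355 mm

Layer 1: 290 × 0.85 × 2.5×10⁻⁴ = 0.061625 m
2.6×10⁻⁴ × 1.1 × 810 = 0.23166 m
1100–2100 m: 0.41 × 1000 × 1.5×10⁻⁴ = 0.06150 m
Δh = 0.061625 + 0.23166 + 0.06150 = 0.354785 m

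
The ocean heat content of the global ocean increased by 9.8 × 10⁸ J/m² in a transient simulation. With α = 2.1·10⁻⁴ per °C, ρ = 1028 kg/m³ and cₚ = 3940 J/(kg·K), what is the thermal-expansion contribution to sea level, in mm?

about 51 mm

Δh = αQ/(ρcₚ) = 2.1×10⁻⁴ × 9.8×10⁸ / (1028 × 3940) ≈ 0.050811 m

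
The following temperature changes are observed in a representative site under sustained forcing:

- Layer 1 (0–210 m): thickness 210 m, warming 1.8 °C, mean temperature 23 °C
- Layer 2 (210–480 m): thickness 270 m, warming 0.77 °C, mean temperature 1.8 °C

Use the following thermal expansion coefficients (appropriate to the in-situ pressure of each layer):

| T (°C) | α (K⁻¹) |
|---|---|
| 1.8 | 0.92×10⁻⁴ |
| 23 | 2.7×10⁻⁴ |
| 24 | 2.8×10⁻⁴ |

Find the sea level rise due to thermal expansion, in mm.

Layer 1 at 23 °C → α = 2.7×10⁻⁴ K⁻¹
Layer 2 at 1.8 °C → α = 0.92×10⁻⁴ K⁻¹
210 × 2.7×10⁻⁴ × 1.8 = 0.10206 m
0.77 × 0.92×10⁻⁴ × 270 = 0.0191268 m
Δh = 0.10206 + 0.0191268 = 0.1211868 m ≈ 121 mm

121 mm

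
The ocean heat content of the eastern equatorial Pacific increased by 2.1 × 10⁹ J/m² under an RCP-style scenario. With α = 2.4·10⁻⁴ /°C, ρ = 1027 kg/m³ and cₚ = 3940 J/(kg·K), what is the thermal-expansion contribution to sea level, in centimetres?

12.5 cm of thermosteric rise

Δh = αQ/(ρcₚ) = 2.4×10⁻⁴ × 2.1×10⁹ / (1027 × 3940) ≈ 0.12456 m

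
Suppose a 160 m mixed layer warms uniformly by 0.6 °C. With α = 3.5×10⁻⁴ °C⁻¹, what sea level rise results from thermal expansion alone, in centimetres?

Δh = αΔT·H = 3.5×10⁻⁴ × 0.6 × 160 = 0.03360 m

3.36 cm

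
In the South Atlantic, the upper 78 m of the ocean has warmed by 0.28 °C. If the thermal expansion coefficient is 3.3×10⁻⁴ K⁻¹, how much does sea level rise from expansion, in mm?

Δh = αΔT·H = 3.3×10⁻⁴ × 0.28 × 78 = 0.0072072 m

Δh = 7.2 mm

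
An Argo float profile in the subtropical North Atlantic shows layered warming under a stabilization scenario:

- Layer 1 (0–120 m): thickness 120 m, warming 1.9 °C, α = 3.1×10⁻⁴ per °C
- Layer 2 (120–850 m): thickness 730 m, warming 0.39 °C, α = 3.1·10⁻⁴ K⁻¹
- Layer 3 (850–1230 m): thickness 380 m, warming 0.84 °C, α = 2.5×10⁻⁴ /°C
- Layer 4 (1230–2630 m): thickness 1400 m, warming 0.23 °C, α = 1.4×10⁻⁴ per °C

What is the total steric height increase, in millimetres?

284 mm

120 × 1.9 × 3.1×10⁻⁴ = 0.07068 m
120–850 m: 730 × 3.1×10⁻⁴ × 0.39 = 0.088257 m
380 × 2.5×10⁻⁴ × 0.84 = 0.07980 m
Layer 4: 1400 × 0.23 × 1.4×10⁻⁴ = 0.04508 m
Δh = 0.07068 + 0.088257 + 0.07980 + 0.04508 = 0.283817 m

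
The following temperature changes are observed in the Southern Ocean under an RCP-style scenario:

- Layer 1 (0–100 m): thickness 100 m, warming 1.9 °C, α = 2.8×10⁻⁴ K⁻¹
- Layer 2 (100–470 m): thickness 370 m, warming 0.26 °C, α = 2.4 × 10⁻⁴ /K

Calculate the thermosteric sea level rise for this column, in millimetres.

76.3 mm

1.9 × 100 × 2.8×10⁻⁴ = 0.05320 m
370 × 0.26 × 2.4×10⁻⁴ = 0.023088 m
Δh = 0.05320 + 0.023088 = 0.076288 m ≈ 76.3 mm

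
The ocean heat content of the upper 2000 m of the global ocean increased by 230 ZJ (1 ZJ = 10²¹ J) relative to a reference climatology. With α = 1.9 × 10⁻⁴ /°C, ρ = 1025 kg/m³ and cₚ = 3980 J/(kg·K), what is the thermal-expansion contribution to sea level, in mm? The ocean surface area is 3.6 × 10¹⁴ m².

Δh = 29.8 mm

Per unit area: Q = 230×10²¹ / (3.6×10¹⁴) ≈ 6.389×10⁸ J/m²
Δh = αQ/(ρcₚ) = 1.9×10⁻⁴ × 6.389×10⁸ / (1025 × 3980) ≈ 0.029756 m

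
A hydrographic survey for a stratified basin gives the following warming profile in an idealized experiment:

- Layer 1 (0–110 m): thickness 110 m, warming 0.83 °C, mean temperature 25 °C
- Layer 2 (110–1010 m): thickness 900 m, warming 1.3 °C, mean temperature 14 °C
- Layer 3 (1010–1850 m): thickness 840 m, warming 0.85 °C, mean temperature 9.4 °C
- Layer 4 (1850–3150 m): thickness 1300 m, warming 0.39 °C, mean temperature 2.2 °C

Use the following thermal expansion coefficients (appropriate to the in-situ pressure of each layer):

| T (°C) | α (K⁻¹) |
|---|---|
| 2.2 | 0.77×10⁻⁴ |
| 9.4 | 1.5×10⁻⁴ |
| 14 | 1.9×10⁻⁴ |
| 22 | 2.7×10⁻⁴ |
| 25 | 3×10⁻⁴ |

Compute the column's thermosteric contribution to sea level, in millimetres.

Layer 1 at 25 °C → α = 3×10⁻⁴ K⁻¹
Layer 2 at 14 °C → α = 1.9×10⁻⁴ K⁻¹
Layer 3 at 9.4 °C → α = 1.5×10⁻⁴ K⁻¹
Layer 4 at 2.2 °C → α = 0.77×10⁻⁴ K⁻¹
Layer 1: 0.83 × 3×10⁻⁴ × 110 = 0.02739 m
Layer 2: 1.9×10⁻⁴ × 1.3 × 900 = 0.22230 m
0.85 × 1.5×10⁻⁴ × 840 = 0.10710 m
Layer 4: 0.39 × 1300 × 0.77×10⁻⁴ = 0.039039 m
Δh = 0.02739 + 0.22230 + 0.10710 + 0.039039 = 0.395829 m

about 396 mm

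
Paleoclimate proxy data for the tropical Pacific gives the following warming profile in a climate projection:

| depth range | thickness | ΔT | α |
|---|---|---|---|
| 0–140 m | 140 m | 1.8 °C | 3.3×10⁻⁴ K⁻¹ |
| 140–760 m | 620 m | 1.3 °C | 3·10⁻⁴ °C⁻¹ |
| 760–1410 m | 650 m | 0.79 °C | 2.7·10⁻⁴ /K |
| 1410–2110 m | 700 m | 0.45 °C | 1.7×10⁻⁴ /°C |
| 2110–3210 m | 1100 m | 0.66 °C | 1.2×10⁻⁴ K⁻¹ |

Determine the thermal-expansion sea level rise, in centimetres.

0–140 m: 1.8 × 3.3×10⁻⁴ × 140 = 0.08316 m
140–760 m: 1.3 × 620 × 3×10⁻⁴ = 0.24180 m
Layer 3: 650 × 2.7×10⁻⁴ × 0.79 = 0.138645 m
Layer 4: 1.7×10⁻⁴ × 700 × 0.45 = 0.05355 m
2110–3210 m: 0.66 × 1100 × 1.2×10⁻⁴ = 0.08712 m
Δh = 0.08316 + 0.24180 + 0.138645 + 0.05355 + 0.08712 = 0.604275 m ≈ 60.4 cm

60.4 cm of thermosteric rise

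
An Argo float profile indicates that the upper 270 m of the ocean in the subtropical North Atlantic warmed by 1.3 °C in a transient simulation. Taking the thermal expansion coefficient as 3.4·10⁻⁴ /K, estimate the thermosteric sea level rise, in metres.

Δh = αΔT·H = 3.4×10⁻⁴ × 1.3 × 270 = 0.11934 m

Δh = 0.119 m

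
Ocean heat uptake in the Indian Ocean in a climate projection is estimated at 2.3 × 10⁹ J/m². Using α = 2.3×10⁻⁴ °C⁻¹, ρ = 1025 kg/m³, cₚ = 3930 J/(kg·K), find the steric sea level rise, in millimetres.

Δh = αQ/(ρcₚ) = 2.3×10⁻⁴ × 2.3×10⁹ / (1025 × 3930) ≈ 0.13132 m

Δh ≈ 131 mm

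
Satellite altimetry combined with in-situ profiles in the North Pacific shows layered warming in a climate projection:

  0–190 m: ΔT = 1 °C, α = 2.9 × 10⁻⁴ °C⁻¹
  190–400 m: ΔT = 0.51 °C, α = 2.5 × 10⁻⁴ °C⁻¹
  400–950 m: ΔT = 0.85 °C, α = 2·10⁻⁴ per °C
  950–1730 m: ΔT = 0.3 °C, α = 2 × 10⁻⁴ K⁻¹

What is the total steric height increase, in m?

0.22 m

0–190 m: 2.9×10⁻⁴ × 190 × 1 = 0.05510 m
190–400 m: 210 × 2.5×10⁻⁴ × 0.51 = 0.026775 m
550 × 0.85 × 2×10⁻⁴ = 0.09350 m
950–1730 m: 0.3 × 2×10⁻⁴ × 780 = 0.04680 m
Δh = 0.05510 + 0.026775 + 0.09350 + 0.04680 = 0.222175 m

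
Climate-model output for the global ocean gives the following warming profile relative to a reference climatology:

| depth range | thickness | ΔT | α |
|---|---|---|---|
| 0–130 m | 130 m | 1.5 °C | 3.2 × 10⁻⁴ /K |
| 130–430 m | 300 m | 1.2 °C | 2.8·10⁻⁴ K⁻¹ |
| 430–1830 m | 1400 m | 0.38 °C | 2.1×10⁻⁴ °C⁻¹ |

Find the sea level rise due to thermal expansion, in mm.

0–130 m: 130 × 1.5 × 3.2×10⁻⁴ = 0.06240 m
Layer 2: 300 × 2.8×10⁻⁴ × 1.2 = 0.10080 m
430–1830 m: 1400 × 2.1×10⁻⁴ × 0.38 = 0.11172 m
Δh = 0.06240 + 0.10080 + 0.11172 = 0.27492 m

about 275 mm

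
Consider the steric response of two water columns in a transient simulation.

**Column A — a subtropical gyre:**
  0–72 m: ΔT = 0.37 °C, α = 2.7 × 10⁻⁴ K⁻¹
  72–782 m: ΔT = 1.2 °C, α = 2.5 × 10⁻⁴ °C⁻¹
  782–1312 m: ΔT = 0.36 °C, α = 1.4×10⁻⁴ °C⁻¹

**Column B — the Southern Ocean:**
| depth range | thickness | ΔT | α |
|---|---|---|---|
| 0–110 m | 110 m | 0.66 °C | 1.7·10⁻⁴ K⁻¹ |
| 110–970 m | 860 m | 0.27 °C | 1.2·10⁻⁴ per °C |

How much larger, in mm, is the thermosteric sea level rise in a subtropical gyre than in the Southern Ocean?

207 mm larger

A 0–72 m: 0.37 × 72 × 2.7×10⁻⁴ = 0.0071928 m
A 72–782 m: 710 × 2.5×10⁻⁴ × 1.2 = 0.21300 m
A Layer 3: 530 × 1.4×10⁻⁴ × 0.36 = 0.026712 m
A total: 0.2469048 m
B 0.66 × 1.7×10⁻⁴ × 110 = 0.012342 m
B Layer 2: 0.27 × 1.2×10⁻⁴ × 860 = 0.027864 m
B total: 0.040206 m
Difference: 0.2469048 − 0.040206 = 0.2066988 m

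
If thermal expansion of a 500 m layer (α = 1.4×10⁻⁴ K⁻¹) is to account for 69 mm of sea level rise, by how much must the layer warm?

ΔT = Δh/(αH) = 0.069 / (1.4×10⁻⁴ × 500) ≈ 0.9857 K

0.986 K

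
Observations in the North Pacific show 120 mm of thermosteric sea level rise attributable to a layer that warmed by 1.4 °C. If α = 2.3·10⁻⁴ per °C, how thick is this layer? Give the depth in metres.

H = Δh/(αΔT) = 0.12 / (2.3×10⁻⁴ × 1.4) ≈ 372.7 m

H ≈ 373 m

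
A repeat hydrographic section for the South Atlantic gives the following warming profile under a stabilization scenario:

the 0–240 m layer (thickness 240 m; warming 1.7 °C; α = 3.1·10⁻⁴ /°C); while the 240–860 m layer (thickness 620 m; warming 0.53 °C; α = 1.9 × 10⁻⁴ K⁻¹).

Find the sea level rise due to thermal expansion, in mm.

1.7 × 3.1×10⁻⁴ × 240 = 0.12648 m
Layer 2: 620 × 1.9×10⁻⁴ × 0.53 = 0.062434 m
Δh = 0.12648 + 0.062434 = 0.188914 m

about 189 mm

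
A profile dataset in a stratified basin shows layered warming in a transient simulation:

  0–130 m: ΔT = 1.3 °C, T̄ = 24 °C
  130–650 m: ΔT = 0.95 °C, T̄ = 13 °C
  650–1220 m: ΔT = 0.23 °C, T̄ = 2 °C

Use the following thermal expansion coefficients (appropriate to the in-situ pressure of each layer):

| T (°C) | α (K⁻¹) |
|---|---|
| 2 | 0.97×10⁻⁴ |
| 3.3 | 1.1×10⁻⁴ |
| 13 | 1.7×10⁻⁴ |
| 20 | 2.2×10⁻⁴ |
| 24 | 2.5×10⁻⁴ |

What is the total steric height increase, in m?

Δh = 0.14 m

Layer 1 at 24 °C → α = 2.5×10⁻⁴ K⁻¹
Layer 2 at 13 °C → α = 1.7×10⁻⁴ K⁻¹
Layer 3 at 2 °C → α = 0.97×10⁻⁴ K⁻¹
Layer 1: 130 × 2.5×10⁻⁴ × 1.3 = 0.04225 m
130–650 m: 0.95 × 1.7×10⁻⁴ × 520 = 0.08398 m
570 × 0.23 × 0.97×10⁻⁴ = 0.0127167 m
Δh = 0.04225 + 0.08398 + 0.0127167 = 0.1389467 m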